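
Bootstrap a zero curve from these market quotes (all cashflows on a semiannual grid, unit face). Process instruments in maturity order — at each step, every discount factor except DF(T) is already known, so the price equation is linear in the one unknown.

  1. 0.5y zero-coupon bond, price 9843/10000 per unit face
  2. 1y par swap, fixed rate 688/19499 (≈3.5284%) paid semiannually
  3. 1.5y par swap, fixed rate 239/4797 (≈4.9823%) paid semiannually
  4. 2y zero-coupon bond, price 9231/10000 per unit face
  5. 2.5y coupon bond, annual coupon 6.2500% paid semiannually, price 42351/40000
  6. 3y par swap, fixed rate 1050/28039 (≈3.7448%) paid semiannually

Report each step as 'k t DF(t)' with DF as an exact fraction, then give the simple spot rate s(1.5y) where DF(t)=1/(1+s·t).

step 1 [0.5y] zero: DF = P = 9843/10000 ≈ 0.984300
step 2 [1y] swap r/2=344/19499: DF=(1 − 344/19499·(0.984300))/(1+344/19499) = 1207/1250 ≈ 0.965600
step 3 [1.5y] swap r/2=239/9594: DF=(1 − 239/9594·(0.984300+0.965600))/(1+239/9594) = 9283/10000 ≈ 0.928300
step 4 [2y] zero: DF = P = 9231/10000 ≈ 0.923100
step 5 [2.5y] bond c/2=1/32: DF=(42351/40000 − 1/32·(0.984300+0.965600+0.928300+0.923100))/(1+1/32) = 1823/2000 ≈ 0.911500
step 6 [3y] swap r/2=525/28039: DF=(1 − 525/28039·(0.984300+0.965600+0.928300+0.923100+0.911500))/(1+525/28039) = 179/200 ≈ 0.895000

1 1/2 9843/10000
2 1 1207/1250
3 3/2 9283/10000
4 2 9231/10000
5 5/2 1823/2000
6 3 179/200
s(1.5y) = (1/(9283/10000) − 1)/(3/2) = 478/9283 ≈ 5.1492%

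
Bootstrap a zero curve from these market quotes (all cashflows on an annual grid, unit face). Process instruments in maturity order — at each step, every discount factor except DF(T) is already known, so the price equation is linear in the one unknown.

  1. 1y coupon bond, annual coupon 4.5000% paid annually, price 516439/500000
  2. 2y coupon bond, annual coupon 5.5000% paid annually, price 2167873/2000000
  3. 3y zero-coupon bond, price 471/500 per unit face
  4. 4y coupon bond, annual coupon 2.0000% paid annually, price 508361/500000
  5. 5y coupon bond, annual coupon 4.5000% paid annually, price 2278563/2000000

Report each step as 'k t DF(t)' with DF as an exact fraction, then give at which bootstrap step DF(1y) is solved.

1 1 2471/2500
2 2 9759/10000
3 3 471/500
4 4 4699/5000
5 5 4623/5000
DF(1y) is solved at step 1

step 1 [1y] bond c/1=9/200: DF=(516439/500000 − 9/200·(0))/(1+9/200) = 2471/2500 ≈ 0.988400
step 2 [2y] bond c/1=11/200: DF=(2167873/2000000 − 11/200·(0.988400))/(1+11/200) = 9759/10000 ≈ 0.975900
step 3 [3y] zero: DF = P = 471/500 ≈ 0.942000
step 4 [4y] bond c/1=1/50: DF=(508361/500000 − 1/50·(0.988400+0.975900+0.942000))/(1+1/50) = 4699/5000 ≈ 0.939800
step 5 [5y] bond c/1=9/200: DF=(2278563/2000000 − 9/200·(0.988400+0.975900+0.942000+0.939800))/(1+9/200) = 4623/5000 ≈ 0.924600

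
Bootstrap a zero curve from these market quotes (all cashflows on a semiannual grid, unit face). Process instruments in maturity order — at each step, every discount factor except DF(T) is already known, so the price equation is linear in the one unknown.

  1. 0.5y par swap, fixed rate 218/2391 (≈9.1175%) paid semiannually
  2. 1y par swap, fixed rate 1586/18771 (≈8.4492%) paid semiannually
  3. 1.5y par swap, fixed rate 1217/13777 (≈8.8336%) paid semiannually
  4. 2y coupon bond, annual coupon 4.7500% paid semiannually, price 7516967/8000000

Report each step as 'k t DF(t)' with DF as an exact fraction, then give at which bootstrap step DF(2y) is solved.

1 1/2 2391/2500
2 1 9207/10000
3 3/2 8783/10000
4 2 8539/10000
DF(2y) is solved at step 4

step 1 [0.5y] swap r/2=109/2391: DF=(1 − 109/2391·(0))/(1+109/2391) = 2391/2500 ≈ 0.956400
step 2 [1y] swap r/2=793/18771: DF=(1 − 793/18771·(0.956400))/(1+793/18771) = 9207/10000 ≈ 0.920700
step 3 [1.5y] swap r/2=1217/27554: DF=(1 − 1217/27554·(0.956400+0.920700))/(1+1217/27554) = 8783/10000 ≈ 0.878300
step 4 [2y] bond c/2=19/800: DF=(7516967/8000000 − 19/800·(0.956400+0.920700+0.878300))/(1+19/800) = 8539/10000 ≈ 0.853900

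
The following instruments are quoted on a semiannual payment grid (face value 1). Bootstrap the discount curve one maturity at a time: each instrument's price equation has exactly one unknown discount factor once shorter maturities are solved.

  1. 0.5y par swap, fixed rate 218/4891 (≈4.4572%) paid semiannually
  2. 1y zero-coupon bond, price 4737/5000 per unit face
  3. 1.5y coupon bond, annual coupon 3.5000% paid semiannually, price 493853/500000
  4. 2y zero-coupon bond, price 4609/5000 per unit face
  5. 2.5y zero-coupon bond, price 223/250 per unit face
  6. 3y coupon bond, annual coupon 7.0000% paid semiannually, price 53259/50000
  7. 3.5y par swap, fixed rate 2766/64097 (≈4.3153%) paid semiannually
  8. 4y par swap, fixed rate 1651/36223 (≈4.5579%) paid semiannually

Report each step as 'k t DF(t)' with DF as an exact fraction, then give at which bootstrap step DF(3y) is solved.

step 1 [0.5y] swap r/2=109/4891: DF=(1 − 109/4891·(0))/(1+109/4891) = 4891/5000 ≈ 0.978200
step 2 [1y] zero: DF = P = 4737/5000 ≈ 0.947400
step 3 [1.5y] bond c/2=7/400: DF=(493853/500000 − 7/400·(0.978200+0.947400))/(1+7/400) = 586/625 ≈ 0.937600
step 4 [2y] zero: DF = P = 4609/5000 ≈ 0.921800
step 5 [2.5y] zero: DF = P = 223/250 ≈ 0.892000
step 6 [3y] bond c/2=7/200: DF=(53259/50000 − 7/200·(0.978200+0.947400+0.937600+0.921800+0.892000))/(1+7/200) = 871/1000 ≈ 0.871000
step 7 [3.5y] swap r/2=1383/64097: DF=(1 − 1383/64097·(0.978200+0.947400+0.937600+0.921800+0.892000+0.871000))/(1+1383/64097) = 8617/10000 ≈ 0.861700
step 8 [4y] swap r/2=1651/72446: DF=(1 − 1651/72446·(0.978200+0.947400+0.937600+0.921800+0.892000+0.871000+0.861700))/(1+1651/72446) = 8349/10000 ≈ 0.834900

1 1/2 4891/5000
2 1 4737/5000
3 3/2 586/625
4 2 4609/5000
5 5/2 223/250
6 3 871/1000
7 7/2 8617/10000
8 4 8349/10000
DF(3y) is solved at step 6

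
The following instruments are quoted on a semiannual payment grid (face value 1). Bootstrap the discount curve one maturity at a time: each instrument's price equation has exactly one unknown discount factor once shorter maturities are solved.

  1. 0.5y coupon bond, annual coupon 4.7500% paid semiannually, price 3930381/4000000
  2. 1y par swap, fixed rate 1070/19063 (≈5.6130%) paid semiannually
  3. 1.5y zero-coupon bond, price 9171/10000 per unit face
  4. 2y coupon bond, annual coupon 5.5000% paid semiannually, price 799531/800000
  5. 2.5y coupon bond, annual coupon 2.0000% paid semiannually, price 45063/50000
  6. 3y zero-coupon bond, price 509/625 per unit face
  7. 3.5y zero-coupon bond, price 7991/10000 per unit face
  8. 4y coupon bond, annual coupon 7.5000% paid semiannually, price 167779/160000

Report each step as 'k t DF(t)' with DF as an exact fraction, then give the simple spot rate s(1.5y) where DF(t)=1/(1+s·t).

1 1/2 4799/5000
2 1 1893/2000
3 3/2 9171/10000
4 2 8971/10000
5 5/2 1711/2000
6 3 509/625
7 7/2 7991/10000
8 4 787/1000
s(1.5y) = (1/(9171/10000) − 1)/(3/2) = 1658/27513 ≈ 6.0262%

step 1 [0.5y] bond c/2=19/800: DF=(3930381/4000000 − 19/800·(0))/(1+19/800) = 4799/5000 ≈ 0.959800
step 2 [1y] swap r/2=535/19063: DF=(1 − 535/19063·(0.959800))/(1+535/19063) = 1893/2000 ≈ 0.946500
step 3 [1.5y] zero: DF = P = 9171/10000 ≈ 0.917100
step 4 [2y] bond c/2=11/400: DF=(799531/800000 − 11/400·(0.959800+0.946500+0.917100))/(1+11/400) = 8971/10000 ≈ 0.897100
step 5 [2.5y] bond c/2=1/100: DF=(45063/50000 − 1/100·(0.959800+0.946500+0.917100+0.897100))/(1+1/100) = 1711/2000 ≈ 0.855500
step 6 [3y] zero: DF = P = 509/625 ≈ 0.814400
step 7 [3.5y] zero: DF = P = 7991/10000 ≈ 0.799100
step 8 [4y] bond c/2=3/80: DF=(167779/160000 − 3/80·(0.959800+0.946500+0.917100+0.897100+0.855500+0.814400+0.799100))/(1+3/80) = 787/1000 ≈ 0.787000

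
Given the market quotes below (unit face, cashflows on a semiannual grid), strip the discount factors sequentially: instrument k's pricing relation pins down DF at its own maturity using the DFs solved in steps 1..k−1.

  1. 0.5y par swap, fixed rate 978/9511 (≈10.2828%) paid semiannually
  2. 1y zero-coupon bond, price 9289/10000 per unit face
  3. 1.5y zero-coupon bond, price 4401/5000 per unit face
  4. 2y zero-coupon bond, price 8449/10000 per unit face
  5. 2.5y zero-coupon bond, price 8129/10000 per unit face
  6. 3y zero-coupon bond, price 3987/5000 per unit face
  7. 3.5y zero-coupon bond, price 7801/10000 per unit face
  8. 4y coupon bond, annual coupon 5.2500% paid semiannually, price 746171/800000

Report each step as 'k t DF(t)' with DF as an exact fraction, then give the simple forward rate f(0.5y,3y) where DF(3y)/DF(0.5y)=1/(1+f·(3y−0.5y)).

1 1/2 9511/10000
2 1 9289/10000
3 3/2 4401/5000
4 2 8449/10000
5 5/2 8129/10000
6 3 3987/5000
7 7/2 7801/10000
8 4 1511/2000
f(0.5y,3y) = ((9511/10000)/(3987/5000) − 1)/(5/2) = 1537/19935 ≈ 7.7101%

step 1 [0.5y] swap r/2=489/9511: DF=(1 − 489/9511·(0))/(1+489/9511) = 9511/10000 ≈ 0.951100
step 2 [1y] zero: DF = P = 9289/10000 ≈ 0.928900
step 3 [1.5y] zero: DF = P = 4401/5000 ≈ 0.880200
step 4 [2y] zero: DF = P = 8449/10000 ≈ 0.844900
step 5 [2.5y] zero: DF = P = 8129/10000 ≈ 0.812900
step 6 [3y] zero: DF = P = 3987/5000 ≈ 0.797400
step 7 [3.5y] zero: DF = P = 7801/10000 ≈ 0.780100
step 8 [4y] bond c/2=21/800: DF=(746171/800000 − 21/800·(0.951100+0.928900+0.880200+0.844900+0.812900+0.797400+0.780100))/(1+21/800) = 1511/2000 ≈ 0.755500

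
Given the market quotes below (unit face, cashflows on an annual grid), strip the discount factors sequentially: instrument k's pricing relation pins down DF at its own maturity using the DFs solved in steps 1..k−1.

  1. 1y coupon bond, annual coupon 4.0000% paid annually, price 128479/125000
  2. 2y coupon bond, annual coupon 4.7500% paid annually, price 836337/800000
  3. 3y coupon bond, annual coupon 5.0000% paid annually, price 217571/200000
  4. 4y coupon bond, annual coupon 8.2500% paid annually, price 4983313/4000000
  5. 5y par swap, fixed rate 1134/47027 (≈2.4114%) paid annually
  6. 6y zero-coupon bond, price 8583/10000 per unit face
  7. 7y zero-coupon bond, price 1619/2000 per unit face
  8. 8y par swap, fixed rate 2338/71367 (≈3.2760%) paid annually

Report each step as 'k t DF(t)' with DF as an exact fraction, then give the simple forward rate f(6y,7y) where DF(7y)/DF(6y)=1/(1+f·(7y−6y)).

step 1 [1y] bond c/1=1/25: DF=(128479/125000 − 1/25·(0))/(1+1/25) = 9883/10000 ≈ 0.988300
step 2 [2y] bond c/1=19/400: DF=(836337/800000 − 19/400·(0.988300))/(1+19/400) = 2383/2500 ≈ 0.953200
step 3 [3y] bond c/1=1/20: DF=(217571/200000 − 1/20·(0.988300+0.953200))/(1+1/20) = 2359/2500 ≈ 0.943600
step 4 [4y] bond c/1=33/400: DF=(4983313/4000000 − 33/400·(0.988300+0.953200+0.943600))/(1+33/400) = 931/1000 ≈ 0.931000
step 5 [5y] swap r/1=1134/47027: DF=(1 − 1134/47027·(0.988300+0.953200+0.943600+0.931000))/(1+1134/47027) = 4433/5000 ≈ 0.886600
step 6 [6y] zero: DF = P = 8583/10000 ≈ 0.858300
step 7 [7y] zero: DF = P = 1619/2000 ≈ 0.809500
step 8 [8y] swap r/1=2338/71367: DF=(1 − 2338/71367·(0.988300+0.953200+0.943600+0.931000+0.886600+0.858300+0.809500))/(1+2338/71367) = 3831/5000 ≈ 0.766200

1 1 9883/10000
2 2 2383/2500
3 3 2359/2500
4 4 931/1000
5 5 4433/5000
6 6 8583/10000
7 7 1619/2000
8 8 3831/5000
f(6y,7y) = ((8583/10000)/(1619/2000) − 1)/(1) = 488/8095 ≈ 6.0284%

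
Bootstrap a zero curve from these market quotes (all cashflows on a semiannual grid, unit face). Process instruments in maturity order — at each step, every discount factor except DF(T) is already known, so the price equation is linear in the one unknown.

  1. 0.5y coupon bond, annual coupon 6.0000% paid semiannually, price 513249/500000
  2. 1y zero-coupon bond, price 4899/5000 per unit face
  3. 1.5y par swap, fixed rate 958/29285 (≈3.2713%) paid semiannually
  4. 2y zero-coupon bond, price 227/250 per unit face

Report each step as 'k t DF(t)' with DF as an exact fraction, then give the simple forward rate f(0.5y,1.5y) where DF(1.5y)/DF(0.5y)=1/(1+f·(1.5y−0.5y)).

step 1 [0.5y] bond c/2=3/100: DF=(513249/500000 − 3/100·(0))/(1+3/100) = 4983/5000 ≈ 0.996600
step 2 [1y] zero: DF = P = 4899/5000 ≈ 0.979800
step 3 [1.5y] swap r/2=479/29285: DF=(1 − 479/29285·(0.996600+0.979800))/(1+479/29285) = 9521/10000 ≈ 0.952100
step 4 [2y] zero: DF = P = 227/250 ≈ 0.908000

1 1/2 4983/5000
2 1 4899/5000
3 3/2 9521/10000
4 2 227/250
f(0.5y,1.5y) = ((4983/5000)/(9521/10000) − 1)/(1) = 445/9521 ≈ 4.6739%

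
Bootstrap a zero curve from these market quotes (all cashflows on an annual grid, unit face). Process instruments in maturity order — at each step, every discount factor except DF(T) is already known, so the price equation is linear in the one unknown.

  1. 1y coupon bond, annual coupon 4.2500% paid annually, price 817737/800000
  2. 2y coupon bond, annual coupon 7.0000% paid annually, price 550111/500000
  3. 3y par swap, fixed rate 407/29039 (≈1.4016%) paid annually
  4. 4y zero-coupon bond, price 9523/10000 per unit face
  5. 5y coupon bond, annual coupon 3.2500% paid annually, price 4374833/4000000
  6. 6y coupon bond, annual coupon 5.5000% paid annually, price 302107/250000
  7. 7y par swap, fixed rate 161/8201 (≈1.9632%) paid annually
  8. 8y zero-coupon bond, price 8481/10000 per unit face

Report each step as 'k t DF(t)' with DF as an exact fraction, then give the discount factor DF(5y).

1 1 1961/2000
2 2 9641/10000
3 3 9593/10000
4 4 9523/10000
5 5 9379/10000
6 6 1791/2000
7 7 1089/1250
8 8 8481/10000
DF(5y) = 9379/10000 ≈ 0.937900

step 1 [1y] bond c/1=17/400: DF=(817737/800000 − 17/400·(0))/(1+17/400) = 1961/2000 ≈ 0.980500
step 2 [2y] bond c/1=7/100: DF=(550111/500000 − 7/100·(0.980500))/(1+7/100) = 9641/10000 ≈ 0.964100
step 3 [3y] swap r/1=407/29039: DF=(1 − 407/29039·(0.980500+0.964100))/(1+407/29039) = 9593/10000 ≈ 0.959300
step 4 [4y] zero: DF = P = 9523/10000 ≈ 0.952300
step 5 [5y] bond c/1=13/400: DF=(4374833/4000000 − 13/400·(0.980500+0.964100+0.959300+0.952300))/(1+13/400) = 9379/10000 ≈ 0.937900
step 6 [6y] bond c/1=11/200: DF=(302107/250000 − 11/200·(0.980500+0.964100+0.959300+0.952300+0.937900))/(1+11/200) = 1791/2000 ≈ 0.895500
step 7 [7y] swap r/1=161/8201: DF=(1 − 161/8201·(0.980500+0.964100+0.959300+0.952300+0.937900+0.895500))/(1+161/8201) = 1089/1250 ≈ 0.871200
step 8 [8y] zero: DF = P = 8481/10000 ≈ 0.848100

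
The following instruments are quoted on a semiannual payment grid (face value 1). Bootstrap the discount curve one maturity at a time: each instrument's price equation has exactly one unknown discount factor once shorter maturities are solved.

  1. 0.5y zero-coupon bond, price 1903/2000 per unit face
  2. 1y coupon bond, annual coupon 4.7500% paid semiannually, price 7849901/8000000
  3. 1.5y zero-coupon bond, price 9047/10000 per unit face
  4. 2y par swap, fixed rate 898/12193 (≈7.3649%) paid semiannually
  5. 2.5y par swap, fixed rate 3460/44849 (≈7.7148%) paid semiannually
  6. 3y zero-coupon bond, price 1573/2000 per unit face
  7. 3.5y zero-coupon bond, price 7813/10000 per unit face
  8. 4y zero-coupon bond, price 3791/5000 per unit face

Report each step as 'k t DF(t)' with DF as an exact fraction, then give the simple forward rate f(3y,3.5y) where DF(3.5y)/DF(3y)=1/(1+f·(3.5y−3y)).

step 1 [0.5y] zero: DF = P = 1903/2000 ≈ 0.951500
step 2 [1y] bond c/2=19/800: DF=(7849901/8000000 − 19/800·(0.951500))/(1+19/800) = 2341/2500 ≈ 0.936400
step 3 [1.5y] zero: DF = P = 9047/10000 ≈ 0.904700
step 4 [2y] swap r/2=449/12193: DF=(1 − 449/12193·(0.951500+0.936400+0.904700))/(1+449/12193) = 8653/10000 ≈ 0.865300
step 5 [2.5y] swap r/2=1730/44849: DF=(1 − 1730/44849·(0.951500+0.936400+0.904700+0.865300))/(1+1730/44849) = 827/1000 ≈ 0.827000
step 6 [3y] zero: DF = P = 1573/2000 ≈ 0.786500
step 7 [3.5y] zero: DF = P = 7813/10000 ≈ 0.781300
step 8 [4y] zero: DF = P = 3791/5000 ≈ 0.758200

1 1/2 1903/2000
2 1 2341/2500
3 3/2 9047/10000
4 2 8653/10000
5 5/2 827/1000
6 3 1573/2000
7 7/2 7813/10000
8 4 3791/5000
f(3y,3.5y) = ((1573/2000)/(7813/10000) − 1)/(1/2) = 8/601 ≈ 1.3311%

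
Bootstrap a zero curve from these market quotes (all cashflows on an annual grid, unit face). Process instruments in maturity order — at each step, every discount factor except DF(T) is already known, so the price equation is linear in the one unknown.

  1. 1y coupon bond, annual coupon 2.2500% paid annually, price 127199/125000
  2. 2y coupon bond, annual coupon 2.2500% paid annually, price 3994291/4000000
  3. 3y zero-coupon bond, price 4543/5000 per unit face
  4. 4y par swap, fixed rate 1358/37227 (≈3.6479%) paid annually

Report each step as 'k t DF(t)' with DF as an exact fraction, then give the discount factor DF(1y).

1 1 622/625
2 2 9547/10000
3 3 4543/5000
4 4 4321/5000
DF(1y) = 622/625 ≈ 0.995200

step 1 [1y] bond c/1=9/400: DF=(127199/125000 − 9/400·(0))/(1+9/400) = 622/625 ≈ 0.995200
step 2 [2y] bond c/1=9/400: DF=(3994291/4000000 − 9/400·(0.995200))/(1+9/400) = 9547/10000 ≈ 0.954700
step 3 [3y] zero: DF = P = 4543/5000 ≈ 0.908600
step 4 [4y] swap r/1=1358/37227: DF=(1 − 1358/37227·(0.995200+0.954700+0.908600))/(1+1358/37227) = 4321/5000 ≈ 0.864200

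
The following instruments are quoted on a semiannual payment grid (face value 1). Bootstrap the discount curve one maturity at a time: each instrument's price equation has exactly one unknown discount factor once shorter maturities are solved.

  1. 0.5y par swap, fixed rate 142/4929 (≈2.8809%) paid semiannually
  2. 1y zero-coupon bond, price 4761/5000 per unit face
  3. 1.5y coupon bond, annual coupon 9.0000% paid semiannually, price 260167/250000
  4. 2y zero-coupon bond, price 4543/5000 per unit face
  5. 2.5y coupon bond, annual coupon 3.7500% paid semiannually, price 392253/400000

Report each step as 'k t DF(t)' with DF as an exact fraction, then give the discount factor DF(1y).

1 1/2 4929/5000
2 1 4761/5000
3 3/2 2281/2500
4 2 4543/5000
5 5/2 4467/5000
DF(1y) = 4761/5000 ≈ 0.952200

step 1 [0.5y] swap r/2=71/4929: DF=(1 − 71/4929·(0))/(1+71/4929) = 4929/5000 ≈ 0.985800
step 2 [1y] zero: DF = P = 4761/5000 ≈ 0.952200
step 3 [1.5y] bond c/2=9/200: DF=(260167/250000 − 9/200·(0.985800+0.952200))/(1+9/200) = 2281/2500 ≈ 0.912400
step 4 [2y] zero: DF = P = 4543/5000 ≈ 0.908600
step 5 [2.5y] bond c/2=3/160: DF=(392253/400000 − 3/160·(0.985800+0.952200+0.912400+0.908600))/(1+3/160) = 4467/5000 ≈ 0.893400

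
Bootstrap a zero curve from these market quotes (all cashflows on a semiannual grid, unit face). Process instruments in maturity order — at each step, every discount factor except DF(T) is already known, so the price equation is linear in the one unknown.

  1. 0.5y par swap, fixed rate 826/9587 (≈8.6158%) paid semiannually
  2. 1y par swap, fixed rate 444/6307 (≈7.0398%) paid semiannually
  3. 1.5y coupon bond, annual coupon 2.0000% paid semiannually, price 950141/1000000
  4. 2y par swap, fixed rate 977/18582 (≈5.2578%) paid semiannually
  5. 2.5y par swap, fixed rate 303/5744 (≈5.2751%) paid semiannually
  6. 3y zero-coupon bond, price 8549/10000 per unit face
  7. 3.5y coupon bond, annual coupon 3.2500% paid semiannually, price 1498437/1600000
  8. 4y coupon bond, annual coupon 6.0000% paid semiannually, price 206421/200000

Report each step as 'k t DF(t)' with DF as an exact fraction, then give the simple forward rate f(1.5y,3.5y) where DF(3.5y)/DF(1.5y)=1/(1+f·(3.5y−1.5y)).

1 1/2 9587/10000
2 1 4667/5000
3 3/2 461/500
4 2 9023/10000
5 5/2 2197/2500
6 3 8549/10000
7 7/2 1043/1250
8 4 819/1000
f(1.5y,3.5y) = ((461/500)/(1043/1250) − 1)/(2) = 219/4172 ≈ 5.2493%

step 1 [0.5y] swap r/2=413/9587: DF=(1 − 413/9587·(0))/(1+413/9587) = 9587/10000 ≈ 0.958700
step 2 [1y] swap r/2=222/6307: DF=(1 − 222/6307·(0.958700))/(1+222/6307) = 4667/5000 ≈ 0.933400
step 3 [1.5y] bond c/2=1/100: DF=(950141/1000000 − 1/100·(0.958700+0.933400))/(1+1/100) = 461/500 ≈ 0.922000
step 4 [2y] swap r/2=977/37164: DF=(1 − 977/37164·(0.958700+0.933400+0.922000))/(1+977/37164) = 9023/10000 ≈ 0.902300
step 5 [2.5y] swap r/2=303/11488: DF=(1 − 303/11488·(0.958700+0.933400+0.922000+0.902300))/(1+303/11488) = 2197/2500 ≈ 0.878800
step 6 [3y] zero: DF = P = 8549/10000 ≈ 0.854900
step 7 [3.5y] bond c/2=13/800: DF=(1498437/1600000 − 13/800·(0.958700+0.933400+0.922000+0.902300+0.878800+0.854900))/(1+13/800) = 1043/1250 ≈ 0.834400
step 8 [4y] bond c/2=3/100: DF=(206421/200000 − 3/100·(0.958700+0.933400+0.922000+0.902300+0.878800+0.854900+0.834400))/(1+3/100) = 819/1000 ≈ 0.819000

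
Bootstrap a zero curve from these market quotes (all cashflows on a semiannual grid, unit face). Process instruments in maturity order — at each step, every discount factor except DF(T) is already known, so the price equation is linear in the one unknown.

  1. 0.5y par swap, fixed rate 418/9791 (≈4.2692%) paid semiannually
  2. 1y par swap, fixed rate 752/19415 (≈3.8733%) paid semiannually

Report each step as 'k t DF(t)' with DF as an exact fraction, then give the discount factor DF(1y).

step 1 [0.5y] swap r/2=209/9791: DF=(1 − 209/9791·(0))/(1+209/9791) = 9791/10000 ≈ 0.979100
step 2 [1y] swap r/2=376/19415: DF=(1 − 376/19415·(0.979100))/(1+376/19415) = 1203/1250 ≈ 0.962400

1 1/2 9791/10000
2 1 1203/1250
DF(1y) = 1203/1250 ≈ 0.962400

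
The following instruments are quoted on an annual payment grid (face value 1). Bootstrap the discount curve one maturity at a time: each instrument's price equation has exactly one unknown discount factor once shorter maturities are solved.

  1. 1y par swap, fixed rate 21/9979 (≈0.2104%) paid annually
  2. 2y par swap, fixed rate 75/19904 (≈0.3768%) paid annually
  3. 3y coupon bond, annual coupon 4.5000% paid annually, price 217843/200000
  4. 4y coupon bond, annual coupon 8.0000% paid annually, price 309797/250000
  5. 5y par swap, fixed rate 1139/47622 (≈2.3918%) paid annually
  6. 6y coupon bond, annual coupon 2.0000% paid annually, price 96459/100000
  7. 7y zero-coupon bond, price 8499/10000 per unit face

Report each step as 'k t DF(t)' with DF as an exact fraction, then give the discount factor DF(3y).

step 1 [1y] swap r/1=21/9979: DF=(1 − 21/9979·(0))/(1+21/9979) = 9979/10000 ≈ 0.997900
step 2 [2y] swap r/1=75/19904: DF=(1 − 75/19904·(0.997900))/(1+75/19904) = 397/400 ≈ 0.992500
step 3 [3y] bond c/1=9/200: DF=(217843/200000 − 9/200·(0.997900+0.992500))/(1+9/200) = 4783/5000 ≈ 0.956600
step 4 [4y] bond c/1=2/25: DF=(309797/250000 − 2/25·(0.997900+0.992500+0.956600))/(1+2/25) = 9291/10000 ≈ 0.929100
step 5 [5y] swap r/1=1139/47622: DF=(1 − 1139/47622·(0.997900+0.992500+0.956600+0.929100))/(1+1139/47622) = 8861/10000 ≈ 0.886100
step 6 [6y] bond c/1=1/50: DF=(96459/100000 − 1/50·(0.997900+0.992500+0.956600+0.929100+0.886100))/(1+1/50) = 8523/10000 ≈ 0.852300
step 7 [7y] zero: DF = P = 8499/10000 ≈ 0.849900

1 1 9979/10000
2 2 397/400
3 3 4783/5000
4 4 9291/10000
5 5 8861/10000
6 6 8523/10000
7 7 8499/10000
DF(3y) = 4783/5000 ≈ 0.956600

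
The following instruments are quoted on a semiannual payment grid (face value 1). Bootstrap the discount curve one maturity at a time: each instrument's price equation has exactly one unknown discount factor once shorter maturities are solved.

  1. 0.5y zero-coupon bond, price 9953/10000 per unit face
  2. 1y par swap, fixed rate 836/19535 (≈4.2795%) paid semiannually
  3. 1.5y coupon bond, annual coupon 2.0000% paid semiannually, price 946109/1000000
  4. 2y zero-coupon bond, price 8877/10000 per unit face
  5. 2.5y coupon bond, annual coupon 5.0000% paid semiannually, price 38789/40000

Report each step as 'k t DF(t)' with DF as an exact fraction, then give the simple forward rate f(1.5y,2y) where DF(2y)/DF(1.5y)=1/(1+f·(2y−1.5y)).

step 1 [0.5y] zero: DF = P = 9953/10000 ≈ 0.995300
step 2 [1y] swap r/2=418/19535: DF=(1 − 418/19535·(0.995300))/(1+418/19535) = 4791/5000 ≈ 0.958200
step 3 [1.5y] bond c/2=1/100: DF=(946109/1000000 − 1/100·(0.995300+0.958200))/(1+1/100) = 4587/5000 ≈ 0.917400
step 4 [2y] zero: DF = P = 8877/10000 ≈ 0.887700
step 5 [2.5y] bond c/2=1/40: DF=(38789/40000 − 1/40·(0.995300+0.958200+0.917400+0.887700))/(1+1/40) = 534/625 ≈ 0.854400

1 1/2 9953/10000
2 1 4791/5000
3 3/2 4587/5000
4 2 8877/10000
5 5/2 534/625
f(1.5y,2y) = ((4587/5000)/(8877/10000) − 1)/(1/2) = 18/269 ≈ 6.6914%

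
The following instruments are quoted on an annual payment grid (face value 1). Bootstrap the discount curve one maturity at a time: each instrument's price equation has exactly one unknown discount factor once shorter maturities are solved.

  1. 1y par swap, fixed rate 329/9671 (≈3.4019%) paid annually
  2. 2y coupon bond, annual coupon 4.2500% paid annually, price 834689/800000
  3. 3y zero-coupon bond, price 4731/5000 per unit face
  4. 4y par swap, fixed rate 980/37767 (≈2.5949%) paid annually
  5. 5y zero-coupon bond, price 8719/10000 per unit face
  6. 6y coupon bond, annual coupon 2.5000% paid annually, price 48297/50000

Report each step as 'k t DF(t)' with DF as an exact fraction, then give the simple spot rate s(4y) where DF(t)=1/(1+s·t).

1 1 9671/10000
2 2 4807/5000
3 3 4731/5000
4 4 451/500
5 5 8719/10000
6 6 829/1000
s(4y) = (1/(451/500) − 1)/(4) = 49/1804 ≈ 2.7162%

step 1 [1y] swap r/1=329/9671: DF=(1 − 329/9671·(0))/(1+329/9671) = 9671/10000 ≈ 0.967100
step 2 [2y] bond c/1=17/400: DF=(834689/800000 − 17/400·(0.967100))/(1+17/400) = 4807/5000 ≈ 0.961400
step 3 [3y] zero: DF = P = 4731/5000 ≈ 0.946200
step 4 [4y] swap r/1=980/37767: DF=(1 − 980/37767·(0.967100+0.961400+0.946200))/(1+980/37767) = 451/500 ≈ 0.902000
step 5 [5y] zero: DF = P = 8719/10000 ≈ 0.871900
step 6 [6y] bond c/1=1/40: DF=(48297/50000 − 1/40·(0.967100+0.961400+0.946200+0.902000+0.871900))/(1+1/40) = 829/1000 ≈ 0.829000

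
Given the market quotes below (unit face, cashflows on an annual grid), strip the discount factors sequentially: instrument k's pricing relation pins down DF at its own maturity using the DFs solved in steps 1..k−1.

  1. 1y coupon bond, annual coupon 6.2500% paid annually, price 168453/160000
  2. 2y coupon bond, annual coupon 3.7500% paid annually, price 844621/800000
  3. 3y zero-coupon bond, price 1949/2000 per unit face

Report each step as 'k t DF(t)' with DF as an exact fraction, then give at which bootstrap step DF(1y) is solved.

1 1 9909/10000
2 2 4909/5000
3 3 1949/2000
DF(1y) is solved at step 1

step 1 [1y] bond c/1=1/16: DF=(168453/160000 − 1/16·(0))/(1+1/16) = 9909/10000 ≈ 0.990900
step 2 [2y] bond c/1=3/80: DF=(844621/800000 − 3/80·(0.990900))/(1+3/80) = 4909/5000 ≈ 0.981800
step 3 [3y] zero: DF = P = 1949/2000 ≈ 0.974500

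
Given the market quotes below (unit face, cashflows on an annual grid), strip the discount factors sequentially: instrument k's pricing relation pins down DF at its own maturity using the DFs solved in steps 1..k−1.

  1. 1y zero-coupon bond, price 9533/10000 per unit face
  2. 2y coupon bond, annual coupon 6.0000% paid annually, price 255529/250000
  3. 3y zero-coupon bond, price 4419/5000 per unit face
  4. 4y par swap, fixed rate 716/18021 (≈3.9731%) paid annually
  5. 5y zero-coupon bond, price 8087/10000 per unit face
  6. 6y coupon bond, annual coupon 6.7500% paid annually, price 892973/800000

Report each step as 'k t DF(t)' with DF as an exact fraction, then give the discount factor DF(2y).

step 1 [1y] zero: DF = P = 9533/10000 ≈ 0.953300
step 2 [2y] bond c/1=3/50: DF=(255529/250000 − 3/50·(0.953300))/(1+3/50) = 9103/10000 ≈ 0.910300
step 3 [3y] zero: DF = P = 4419/5000 ≈ 0.883800
step 4 [4y] swap r/1=716/18021: DF=(1 − 716/18021·(0.953300+0.910300+0.883800))/(1+716/18021) = 1071/1250 ≈ 0.856800
step 5 [5y] zero: DF = P = 8087/10000 ≈ 0.808700
step 6 [6y] bond c/1=27/400: DF=(892973/800000 − 27/400·(0.953300+0.910300+0.883800+0.856800+0.808700))/(1+27/400) = 3833/5000 ≈ 0.766600

1 1 9533/10000
2 2 9103/10000
3 3 4419/5000
4 4 1071/1250
5 5 8087/10000
6 6 3833/5000
DF(2y) = 9103/10000 ≈ 0.910300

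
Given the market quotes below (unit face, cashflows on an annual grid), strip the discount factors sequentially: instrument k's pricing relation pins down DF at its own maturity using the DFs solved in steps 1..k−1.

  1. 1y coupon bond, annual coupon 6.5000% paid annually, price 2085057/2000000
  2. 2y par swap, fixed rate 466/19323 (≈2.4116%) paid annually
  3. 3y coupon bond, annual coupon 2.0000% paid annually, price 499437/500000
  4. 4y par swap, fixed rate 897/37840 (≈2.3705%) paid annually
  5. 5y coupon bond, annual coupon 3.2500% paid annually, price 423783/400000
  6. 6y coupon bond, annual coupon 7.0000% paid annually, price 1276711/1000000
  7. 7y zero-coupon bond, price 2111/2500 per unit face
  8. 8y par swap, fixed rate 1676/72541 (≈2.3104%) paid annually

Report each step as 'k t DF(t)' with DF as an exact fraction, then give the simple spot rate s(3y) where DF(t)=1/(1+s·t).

step 1 [1y] bond c/1=13/200: DF=(2085057/2000000 − 13/200·(0))/(1+13/200) = 9789/10000 ≈ 0.978900
step 2 [2y] swap r/1=466/19323: DF=(1 − 466/19323·(0.978900))/(1+466/19323) = 4767/5000 ≈ 0.953400
step 3 [3y] bond c/1=1/50: DF=(499437/500000 − 1/50·(0.978900+0.953400))/(1+1/50) = 4707/5000 ≈ 0.941400
step 4 [4y] swap r/1=897/37840: DF=(1 − 897/37840·(0.978900+0.953400+0.941400))/(1+897/37840) = 9103/10000 ≈ 0.910300
step 5 [5y] bond c/1=13/400: DF=(423783/400000 − 13/400·(0.978900+0.953400+0.941400+0.910300))/(1+13/400) = 907/1000 ≈ 0.907000
step 6 [6y] bond c/1=7/100: DF=(1276711/1000000 − 7/100·(0.978900+0.953400+0.941400+0.910300+0.907000))/(1+7/100) = 8863/10000 ≈ 0.886300
step 7 [7y] zero: DF = P = 2111/2500 ≈ 0.844400
step 8 [8y] swap r/1=1676/72541: DF=(1 − 1676/72541·(0.978900+0.953400+0.941400+0.910300+0.907000+0.886300+0.844400))/(1+1676/72541) = 2081/2500 ≈ 0.832400

1 1 9789/10000
2 2 4767/5000
3 3 4707/5000
4 4 9103/10000
5 5 907/1000
6 6 8863/10000
7 7 2111/2500
8 8 2081/2500
s(3y) = (1/(4707/5000) − 1)/(3) = 293/14121 ≈ 2.0749%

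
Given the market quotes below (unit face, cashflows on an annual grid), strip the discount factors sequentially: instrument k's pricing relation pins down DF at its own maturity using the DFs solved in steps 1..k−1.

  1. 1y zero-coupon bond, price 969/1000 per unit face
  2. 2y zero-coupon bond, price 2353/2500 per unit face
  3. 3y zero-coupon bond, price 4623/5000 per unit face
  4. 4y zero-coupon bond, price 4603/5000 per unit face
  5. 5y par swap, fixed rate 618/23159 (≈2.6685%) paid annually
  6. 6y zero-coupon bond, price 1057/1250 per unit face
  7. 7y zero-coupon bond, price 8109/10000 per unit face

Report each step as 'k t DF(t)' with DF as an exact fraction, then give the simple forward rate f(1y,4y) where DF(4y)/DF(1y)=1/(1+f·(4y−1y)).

1 1 969/1000
2 2 2353/2500
3 3 4623/5000
4 4 4603/5000
5 5 2191/2500
6 6 1057/1250
7 7 8109/10000
f(1y,4y) = ((969/1000)/(4603/5000) − 1)/(3) = 242/13809 ≈ 1.7525%

step 1 [1y] zero: DF = P = 969/1000 ≈ 0.969000
step 2 [2y] zero: DF = P = 2353/2500 ≈ 0.941200
step 3 [3y] zero: DF = P = 4623/5000 ≈ 0.924600
step 4 [4y] zero: DF = P = 4603/5000 ≈ 0.920600
step 5 [5y] swap r/1=618/23159: DF=(1 − 618/23159·(0.969000+0.941200+0.924600+0.920600))/(1+618/23159) = 2191/2500 ≈ 0.876400
step 6 [6y] zero: DF = P = 1057/1250 ≈ 0.845600
step 7 [7y] zero: DF = P = 8109/10000 ≈ 0.810900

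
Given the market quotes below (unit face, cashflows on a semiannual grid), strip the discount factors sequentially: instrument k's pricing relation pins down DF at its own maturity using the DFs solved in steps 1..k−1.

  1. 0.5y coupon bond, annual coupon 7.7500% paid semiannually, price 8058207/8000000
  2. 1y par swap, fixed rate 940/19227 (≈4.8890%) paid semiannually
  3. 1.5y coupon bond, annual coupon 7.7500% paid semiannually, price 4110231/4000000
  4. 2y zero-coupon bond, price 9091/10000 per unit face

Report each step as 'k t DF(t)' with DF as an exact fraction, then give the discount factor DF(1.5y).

step 1 [0.5y] bond c/2=31/800: DF=(8058207/8000000 − 31/800·(0))/(1+31/800) = 9697/10000 ≈ 0.969700
step 2 [1y] swap r/2=470/19227: DF=(1 − 470/19227·(0.969700))/(1+470/19227) = 953/1000 ≈ 0.953000
step 3 [1.5y] bond c/2=31/800: DF=(4110231/4000000 − 31/800·(0.969700+0.953000))/(1+31/800) = 367/400 ≈ 0.917500
step 4 [2y] zero: DF = P = 9091/10000 ≈ 0.909100

1 1/2 9697/10000
2 1 953/1000
3 3/2 367/400
4 2 9091/10000
DF(1.5y) = 367/400 ≈ 0.917500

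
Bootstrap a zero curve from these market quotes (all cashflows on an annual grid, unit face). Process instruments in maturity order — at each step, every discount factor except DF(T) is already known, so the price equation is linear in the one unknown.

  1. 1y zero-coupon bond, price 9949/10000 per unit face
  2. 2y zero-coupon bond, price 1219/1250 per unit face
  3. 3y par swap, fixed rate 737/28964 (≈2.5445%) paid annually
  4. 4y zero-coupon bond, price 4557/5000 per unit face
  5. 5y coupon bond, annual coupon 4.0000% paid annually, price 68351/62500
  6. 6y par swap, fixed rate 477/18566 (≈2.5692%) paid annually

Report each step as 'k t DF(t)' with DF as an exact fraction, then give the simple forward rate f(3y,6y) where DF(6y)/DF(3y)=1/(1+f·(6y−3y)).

step 1 [1y] zero: DF = P = 9949/10000 ≈ 0.994900
step 2 [2y] zero: DF = P = 1219/1250 ≈ 0.975200
step 3 [3y] swap r/1=737/28964: DF=(1 − 737/28964·(0.994900+0.975200))/(1+737/28964) = 9263/10000 ≈ 0.926300
step 4 [4y] zero: DF = P = 4557/5000 ≈ 0.911400
step 5 [5y] bond c/1=1/25: DF=(68351/62500 − 1/25·(0.994900+0.975200+0.926300+0.911400))/(1+1/25) = 9051/10000 ≈ 0.905100
step 6 [6y] swap r/1=477/18566: DF=(1 − 477/18566·(0.994900+0.975200+0.926300+0.911400+0.905100))/(1+477/18566) = 8569/10000 ≈ 0.856900

1 1 9949/10000
2 2 1219/1250
3 3 9263/10000
4 4 4557/5000
5 5 9051/10000
6 6 8569/10000
f(3y,6y) = ((9263/10000)/(8569/10000) − 1)/(3) = 694/25707 ≈ 2.6997%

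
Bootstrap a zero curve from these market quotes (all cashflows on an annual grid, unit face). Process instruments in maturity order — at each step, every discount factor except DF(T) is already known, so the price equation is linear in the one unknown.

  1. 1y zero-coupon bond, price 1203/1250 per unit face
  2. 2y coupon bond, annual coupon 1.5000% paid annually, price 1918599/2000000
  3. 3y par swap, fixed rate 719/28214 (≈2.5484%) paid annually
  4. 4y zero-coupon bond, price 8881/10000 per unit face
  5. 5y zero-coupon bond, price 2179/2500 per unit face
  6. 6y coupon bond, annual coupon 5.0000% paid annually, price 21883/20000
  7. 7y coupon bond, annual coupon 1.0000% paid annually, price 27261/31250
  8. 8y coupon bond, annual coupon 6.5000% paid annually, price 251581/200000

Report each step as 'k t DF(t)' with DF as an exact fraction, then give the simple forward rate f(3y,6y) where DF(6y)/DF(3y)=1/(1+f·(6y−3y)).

1 1 1203/1250
2 2 9309/10000
3 3 9281/10000
4 4 8881/10000
5 5 2179/2500
6 6 8239/10000
7 7 4051/5000
8 8 4009/5000
f(3y,6y) = ((9281/10000)/(8239/10000) − 1)/(3) = 1042/24717 ≈ 4.2157%

step 1 [1y] zero: DF = P = 1203/1250 ≈ 0.962400
step 2 [2y] bond c/1=3/200: DF=(1918599/2000000 − 3/200·(0.962400))/(1+3/200) = 9309/10000 ≈ 0.930900
step 3 [3y] swap r/1=719/28214: DF=(1 − 719/28214·(0.962400+0.930900))/(1+719/28214) = 9281/10000 ≈ 0.928100
step 4 [4y] zero: DF = P = 8881/10000 ≈ 0.888100
step 5 [5y] zero: DF = P = 2179/2500 ≈ 0.871600
step 6 [6y] bond c/1=1/20: DF=(21883/20000 − 1/20·(0.962400+0.930900+0.928100+0.888100+0.871600))/(1+1/20) = 8239/10000 ≈ 0.823900
step 7 [7y] bond c/1=1/100: DF=(27261/31250 − 1/100·(0.962400+0.930900+0.928100+0.888100+0.871600+0.823900))/(1+1/100) = 4051/5000 ≈ 0.810200
step 8 [8y] bond c/1=13/200: DF=(251581/200000 − 13/200·(0.962400+0.930900+0.928100+0.888100+0.871600+0.823900+0.810200))/(1+13/200) = 4009/5000 ≈ 0.801800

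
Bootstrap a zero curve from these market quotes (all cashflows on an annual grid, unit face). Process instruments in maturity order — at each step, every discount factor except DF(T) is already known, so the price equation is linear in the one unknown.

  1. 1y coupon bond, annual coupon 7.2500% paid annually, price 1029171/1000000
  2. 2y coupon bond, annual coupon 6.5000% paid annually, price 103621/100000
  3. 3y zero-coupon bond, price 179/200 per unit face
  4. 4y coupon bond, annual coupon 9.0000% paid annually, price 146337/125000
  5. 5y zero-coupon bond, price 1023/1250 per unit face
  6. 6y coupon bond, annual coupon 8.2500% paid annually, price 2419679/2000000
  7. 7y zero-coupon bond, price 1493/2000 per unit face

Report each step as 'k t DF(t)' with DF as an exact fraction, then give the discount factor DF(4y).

step 1 [1y] bond c/1=29/400: DF=(1029171/1000000 − 29/400·(0))/(1+29/400) = 2399/2500 ≈ 0.959600
step 2 [2y] bond c/1=13/200: DF=(103621/100000 − 13/200·(0.959600))/(1+13/200) = 1143/1250 ≈ 0.914400
step 3 [3y] zero: DF = P = 179/200 ≈ 0.895000
step 4 [4y] bond c/1=9/100: DF=(146337/125000 − 9/100·(0.959600+0.914400+0.895000))/(1+9/100) = 4227/5000 ≈ 0.845400
step 5 [5y] zero: DF = P = 1023/1250 ≈ 0.818400
step 6 [6y] bond c/1=33/400: DF=(2419679/2000000 − 33/400·(0.959600+0.914400+0.895000+0.845400+0.818400))/(1+33/400) = 3899/5000 ≈ 0.779800
step 7 [7y] zero: DF = P = 1493/2000 ≈ 0.746500

1 1 2399/2500
2 2 1143/1250
3 3 179/200
4 4 4227/5000
5 5 1023/1250
6 6 3899/5000
7 7 1493/2000
DF(4y) = 4227/5000 ≈ 0.845400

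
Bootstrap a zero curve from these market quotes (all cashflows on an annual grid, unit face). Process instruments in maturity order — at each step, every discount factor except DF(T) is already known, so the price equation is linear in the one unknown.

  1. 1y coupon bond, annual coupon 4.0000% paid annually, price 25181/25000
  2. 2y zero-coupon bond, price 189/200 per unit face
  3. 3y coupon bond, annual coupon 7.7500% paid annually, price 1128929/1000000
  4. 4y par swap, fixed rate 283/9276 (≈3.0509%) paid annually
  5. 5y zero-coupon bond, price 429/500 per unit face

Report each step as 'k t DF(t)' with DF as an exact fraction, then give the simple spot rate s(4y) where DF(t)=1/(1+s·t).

step 1 [1y] bond c/1=1/25: DF=(25181/25000 − 1/25·(0))/(1+1/25) = 1937/2000 ≈ 0.968500
step 2 [2y] zero: DF = P = 189/200 ≈ 0.945000
step 3 [3y] bond c/1=31/400: DF=(1128929/1000000 − 31/400·(0.968500+0.945000))/(1+31/400) = 9101/10000 ≈ 0.910100
step 4 [4y] swap r/1=283/9276: DF=(1 − 283/9276·(0.968500+0.945000+0.910100))/(1+283/9276) = 2217/2500 ≈ 0.886800
step 5 [5y] zero: DF = P = 429/500 ≈ 0.858000

1 1 1937/2000
2 2 189/200
3 3 9101/10000
4 4 2217/2500
5 5 429/500
s(4y) = (1/(2217/2500) − 1)/(4) = 283/8868 ≈ 3.1912%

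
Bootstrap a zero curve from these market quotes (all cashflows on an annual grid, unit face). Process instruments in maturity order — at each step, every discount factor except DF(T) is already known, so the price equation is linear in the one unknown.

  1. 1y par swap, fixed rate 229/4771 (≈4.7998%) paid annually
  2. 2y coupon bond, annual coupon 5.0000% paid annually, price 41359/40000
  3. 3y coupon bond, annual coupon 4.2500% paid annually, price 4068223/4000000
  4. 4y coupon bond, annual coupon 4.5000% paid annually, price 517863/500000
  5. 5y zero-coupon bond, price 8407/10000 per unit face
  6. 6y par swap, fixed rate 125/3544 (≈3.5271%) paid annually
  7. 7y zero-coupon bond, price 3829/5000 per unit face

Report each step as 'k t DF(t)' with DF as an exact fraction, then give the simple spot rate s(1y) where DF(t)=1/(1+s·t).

step 1 [1y] swap r/1=229/4771: DF=(1 − 229/4771·(0))/(1+229/4771) = 4771/5000 ≈ 0.954200
step 2 [2y] bond c/1=1/20: DF=(41359/40000 − 1/20·(0.954200))/(1+1/20) = 9393/10000 ≈ 0.939300
step 3 [3y] bond c/1=17/400: DF=(4068223/4000000 − 17/400·(0.954200+0.939300))/(1+17/400) = 1123/1250 ≈ 0.898400
step 4 [4y] bond c/1=9/200: DF=(517863/500000 − 9/200·(0.954200+0.939300+0.898400))/(1+9/200) = 8709/10000 ≈ 0.870900
step 5 [5y] zero: DF = P = 8407/10000 ≈ 0.840700
step 6 [6y] swap r/1=125/3544: DF=(1 − 125/3544·(0.954200+0.939300+0.898400+0.870900+0.840700))/(1+125/3544) = 13/16 ≈ 0.812500
step 7 [7y] zero: DF = P = 3829/5000 ≈ 0.765800

1 1 4771/5000
2 2 9393/10000
3 3 1123/1250
4 4 8709/10000
5 5 8407/10000
6 6 13/16
7 7 3829/5000
s(1y) = (1/(4771/5000) − 1)/(1) = 229/4771 ≈ 4.7998%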